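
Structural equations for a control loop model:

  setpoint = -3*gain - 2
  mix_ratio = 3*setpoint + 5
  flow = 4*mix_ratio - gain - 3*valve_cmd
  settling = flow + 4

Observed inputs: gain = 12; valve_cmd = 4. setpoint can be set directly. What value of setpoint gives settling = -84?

Intervening on setpoint fixes its value directly, overriding its dependence on gain.
Substituting into the flow equation gives flow = 12*setpoint - 4.
Substituting into the settling equation gives settling = 12*setpoint.
Solve 12*setpoint = -84: setpoint = -84 / 12 = -7.

setpoint = -7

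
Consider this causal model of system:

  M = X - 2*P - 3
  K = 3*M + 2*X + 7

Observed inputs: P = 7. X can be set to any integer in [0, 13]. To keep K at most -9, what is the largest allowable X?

Substituting into the M equation gives M = X - 17.
This gives K = 5*X - 44.
Require 5*X - 44 ≤ -9, so X ≤ 7.
The largest integer in [0, 13] satisfying this is 7.

X = 7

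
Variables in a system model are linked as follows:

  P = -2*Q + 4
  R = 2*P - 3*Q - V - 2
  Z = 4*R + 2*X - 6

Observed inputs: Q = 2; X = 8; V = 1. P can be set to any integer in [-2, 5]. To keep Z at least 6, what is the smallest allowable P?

P = 4

Intervening on P fixes its value directly, overriding its dependence on Q.
Substituting into the R equation gives R = 2*P - 9.
Z becomes 8*P - 26.
Require 8*P - 26 ≥ 6, so P ≥ 4.
The smallest integer in [-2, 5] satisfying this is 4.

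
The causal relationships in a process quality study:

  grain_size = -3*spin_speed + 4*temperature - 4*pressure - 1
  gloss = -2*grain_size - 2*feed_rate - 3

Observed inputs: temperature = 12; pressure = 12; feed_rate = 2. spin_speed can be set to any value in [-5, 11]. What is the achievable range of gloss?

-35 to 61

Substituting into the grain_size equation gives grain_size = -3*spin_speed - 1.
Substituting into the gloss equation gives gloss = 6*spin_speed - 5.
Linear in spin_speed, so extremes are at the endpoints: spin_speed = -5 gives gloss = -35; spin_speed = 11 gives gloss = 61.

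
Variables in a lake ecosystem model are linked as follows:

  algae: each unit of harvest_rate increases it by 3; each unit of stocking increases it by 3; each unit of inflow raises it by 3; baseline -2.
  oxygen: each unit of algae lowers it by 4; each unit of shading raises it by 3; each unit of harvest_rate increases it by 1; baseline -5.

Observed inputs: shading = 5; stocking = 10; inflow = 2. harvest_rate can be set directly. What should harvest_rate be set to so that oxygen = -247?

Substituting into the algae equation gives algae = 3*harvest_rate + 34.
This gives oxygen = -11*harvest_rate - 126.
Solve -11*harvest_rate - 126 = -247: harvest_rate = (-247 + 126) / -11 = 11.

harvest_rate = 11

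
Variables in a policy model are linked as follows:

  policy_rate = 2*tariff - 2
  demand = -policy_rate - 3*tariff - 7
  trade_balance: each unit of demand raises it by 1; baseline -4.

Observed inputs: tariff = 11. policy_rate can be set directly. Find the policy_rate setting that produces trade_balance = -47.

Intervening on policy_rate fixes its value directly, overriding its dependence on tariff.
Substituting into the demand equation gives demand = -policy_rate - 40.
So trade_balance = -policy_rate - 44.
Solve -policy_rate - 44 = -47: policy_rate = (-47 + 44) / -1 = 3.

policy_rate = 3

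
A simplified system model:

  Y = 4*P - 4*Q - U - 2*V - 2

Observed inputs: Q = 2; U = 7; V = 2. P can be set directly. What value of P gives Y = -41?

Substituting into the Y equation gives Y = 4*P - 21.
Solve 4*P - 21 = -41: P = (-41 + 21) / 4 = -5.

P = -5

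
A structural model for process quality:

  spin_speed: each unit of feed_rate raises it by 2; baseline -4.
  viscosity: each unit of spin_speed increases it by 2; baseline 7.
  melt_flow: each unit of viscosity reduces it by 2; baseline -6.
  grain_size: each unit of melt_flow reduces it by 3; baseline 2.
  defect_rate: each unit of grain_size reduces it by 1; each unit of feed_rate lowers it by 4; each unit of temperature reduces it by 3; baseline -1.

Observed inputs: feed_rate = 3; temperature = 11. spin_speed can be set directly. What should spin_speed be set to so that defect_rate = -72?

Intervening on spin_speed fixes its value directly, overriding its dependence on feed_rate.
Substituting into the melt_flow equation gives melt_flow = -4*spin_speed - 20.
Substituting into the grain_size equation gives grain_size = 12*spin_speed + 62.
Substituting into the defect_rate equation gives defect_rate = -12*spin_speed - 108.
Solve -12*spin_speed - 108 = -72: spin_speed = (-72 + 108) / -12 = -3.

spin_speed = -3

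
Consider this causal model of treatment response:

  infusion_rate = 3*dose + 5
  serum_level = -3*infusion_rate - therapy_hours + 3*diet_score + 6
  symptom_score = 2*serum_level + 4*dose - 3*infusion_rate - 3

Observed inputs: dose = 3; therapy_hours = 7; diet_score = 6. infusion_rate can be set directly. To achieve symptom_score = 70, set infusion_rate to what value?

Intervening on infusion_rate fixes its value directly, overriding its dependence on dose.
Substituting into the serum_level equation gives serum_level = -3*infusion_rate + 17.
So symptom_score = -9*infusion_rate + 43.
Solve -9*infusion_rate + 43 = 70: infusion_rate = (70 - 43) / -9 = -3.

infusion_rate = -3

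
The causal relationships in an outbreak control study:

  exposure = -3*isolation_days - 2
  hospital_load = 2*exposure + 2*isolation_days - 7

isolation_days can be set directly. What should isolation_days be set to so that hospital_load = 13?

Substituting into the hospital_load equation gives hospital_load = -4*isolation_days - 11.
Solve -4*isolation_days - 11 = 13: isolation_days = (13 + 11) / -4 = -6.

isolation_days = -6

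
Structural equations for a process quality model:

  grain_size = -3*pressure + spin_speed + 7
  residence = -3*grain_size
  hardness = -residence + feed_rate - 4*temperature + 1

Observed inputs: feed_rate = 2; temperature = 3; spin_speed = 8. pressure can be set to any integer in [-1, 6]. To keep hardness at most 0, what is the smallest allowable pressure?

Substituting into the grain_size equation gives grain_size = -3*pressure + 15.
So residence = 9*pressure - 45.
Substituting into the hardness equation gives hardness = -9*pressure + 36.
Require -9*pressure + 36 ≤ 0, so pressure ≥ 4.
The smallest integer in [-1, 6] satisfying this is 4.

pressure = 4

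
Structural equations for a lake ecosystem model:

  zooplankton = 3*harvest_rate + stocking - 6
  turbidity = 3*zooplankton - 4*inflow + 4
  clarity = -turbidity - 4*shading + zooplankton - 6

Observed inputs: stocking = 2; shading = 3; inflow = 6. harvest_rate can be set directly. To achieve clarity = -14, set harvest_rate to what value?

harvest_rate = 4

Substituting into the zooplankton equation gives zooplankton = 3*harvest_rate - 4.
This gives turbidity = 9*harvest_rate - 32.
Substituting into the clarity equation gives clarity = -6*harvest_rate + 10.
Solve -6*harvest_rate + 10 = -14: harvest_rate = (-14 - 10) / -6 = 4.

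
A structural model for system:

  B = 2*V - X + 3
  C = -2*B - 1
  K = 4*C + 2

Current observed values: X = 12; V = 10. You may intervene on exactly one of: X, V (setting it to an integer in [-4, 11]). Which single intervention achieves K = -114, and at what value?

Intervening on X: with other inputs at their observed values, K = 8*X - 186. Solving for -114 gives X = 9, within [-4, 11].
Intervening on V: K = -16*V + 70. Reaching -114 requires V = 23/2, not an integer.

set X = 9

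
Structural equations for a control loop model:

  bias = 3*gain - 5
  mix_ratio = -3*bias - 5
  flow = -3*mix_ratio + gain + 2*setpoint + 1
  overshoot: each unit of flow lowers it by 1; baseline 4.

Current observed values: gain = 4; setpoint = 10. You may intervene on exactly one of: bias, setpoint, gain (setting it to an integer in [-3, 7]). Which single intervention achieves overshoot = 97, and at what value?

set gain = -3

Intervening on bias: overshoot = -9*bias - 36. Reaching 97 requires bias = -133/9, not an integer.
Intervening on setpoint: overshoot = -2*setpoint - 79. Reaching 97 requires setpoint = -88, outside [-3, 7].
Intervening on gain: with other inputs at their observed values, overshoot = -28*gain + 13. Solving for 97 gives gain = -3, within [-3, 7].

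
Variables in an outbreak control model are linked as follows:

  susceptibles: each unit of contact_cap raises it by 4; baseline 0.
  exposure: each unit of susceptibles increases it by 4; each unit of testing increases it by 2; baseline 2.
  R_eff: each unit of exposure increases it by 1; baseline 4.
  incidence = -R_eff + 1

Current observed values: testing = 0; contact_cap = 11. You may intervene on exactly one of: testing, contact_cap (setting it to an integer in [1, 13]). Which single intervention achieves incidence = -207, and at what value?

set testing = 13

Intervening on testing: with other inputs at their observed values, incidence = -2*testing - 181. Solving for -207 gives testing = 13, within [1, 13].
Intervening on contact_cap: incidence = -16*contact_cap - 5. Reaching -207 requires contact_cap = 101/8, not an integer.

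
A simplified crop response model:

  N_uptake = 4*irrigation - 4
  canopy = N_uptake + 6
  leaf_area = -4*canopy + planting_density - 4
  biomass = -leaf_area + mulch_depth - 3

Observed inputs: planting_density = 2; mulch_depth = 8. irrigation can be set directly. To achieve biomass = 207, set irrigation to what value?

Substituting into the canopy equation gives canopy = 4*irrigation + 2.
Substituting into the leaf_area equation gives leaf_area = -16*irrigation - 10.
biomass becomes 16*irrigation + 15.
Solve 16*irrigation + 15 = 207: irrigation = (207 - 15) / 16 = 12.

irrigation = 12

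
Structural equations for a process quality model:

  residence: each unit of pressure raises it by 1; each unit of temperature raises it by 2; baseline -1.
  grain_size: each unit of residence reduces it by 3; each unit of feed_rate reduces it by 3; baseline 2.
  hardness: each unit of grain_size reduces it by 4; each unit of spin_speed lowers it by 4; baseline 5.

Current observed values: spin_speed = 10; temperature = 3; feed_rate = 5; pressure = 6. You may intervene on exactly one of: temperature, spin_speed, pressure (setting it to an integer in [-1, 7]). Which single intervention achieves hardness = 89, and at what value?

Intervening on temperature: hardness = 24*temperature + 77. Reaching 89 requires temperature = 1/2, not an integer.
Intervening on spin_speed: hardness = -4*spin_speed + 189. Reaching 89 requires spin_speed = 25, outside [-1, 7].
Intervening on pressure: with other inputs at their observed values, hardness = 12*pressure + 77. Solving for 89 gives pressure = 1, within [-1, 7].

set pressure = 1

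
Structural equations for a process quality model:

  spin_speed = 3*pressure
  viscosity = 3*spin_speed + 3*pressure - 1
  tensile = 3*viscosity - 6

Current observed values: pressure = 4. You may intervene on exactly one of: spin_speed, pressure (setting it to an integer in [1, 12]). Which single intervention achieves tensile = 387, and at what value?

Intervening on spin_speed: tensile = 9*spin_speed + 27. Reaching 387 requires spin_speed = 40, outside [1, 12].
Intervening on pressure: with other inputs at their observed values, tensile = 36*pressure - 9. Solving for 387 gives pressure = 11, within [1, 12].

set pressure = 11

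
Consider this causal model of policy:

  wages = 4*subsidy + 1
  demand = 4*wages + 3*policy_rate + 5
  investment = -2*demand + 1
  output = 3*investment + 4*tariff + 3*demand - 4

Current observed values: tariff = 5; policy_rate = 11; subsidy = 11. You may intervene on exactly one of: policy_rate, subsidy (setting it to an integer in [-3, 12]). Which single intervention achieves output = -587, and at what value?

set subsidy = 10

Intervening on policy_rate: output = -9*policy_rate - 536. Reaching -587 requires policy_rate = 17/3, not an integer.
Intervening on subsidy: with other inputs at their observed values, output = -48*subsidy - 107. Solving for -587 gives subsidy = 10, within [-3, 12].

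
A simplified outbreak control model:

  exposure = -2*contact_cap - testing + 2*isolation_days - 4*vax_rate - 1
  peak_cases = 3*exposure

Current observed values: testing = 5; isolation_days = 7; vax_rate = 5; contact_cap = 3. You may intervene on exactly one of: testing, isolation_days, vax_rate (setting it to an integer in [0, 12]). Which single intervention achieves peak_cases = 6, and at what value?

Intervening on testing: peak_cases = -3*testing - 39. Reaching 6 requires testing = -15, outside [0, 12].
Intervening on isolation_days: peak_cases = 6*isolation_days - 96. Reaching 6 requires isolation_days = 17, outside [0, 12].
Intervening on vax_rate: with other inputs at their observed values, peak_cases = -12*vax_rate + 6. Solving for 6 gives vax_rate = 0, within [0, 12].

set vax_rate = 0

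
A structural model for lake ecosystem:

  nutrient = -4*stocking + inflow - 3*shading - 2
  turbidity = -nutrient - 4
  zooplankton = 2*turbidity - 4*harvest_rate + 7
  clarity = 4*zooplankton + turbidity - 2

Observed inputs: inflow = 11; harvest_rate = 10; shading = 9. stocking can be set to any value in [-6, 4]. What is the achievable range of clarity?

-224 to 136

Substituting into the nutrient equation gives nutrient = -4*stocking - 18.
Substituting into the turbidity equation gives turbidity = 4*stocking + 14.
Substituting into the zooplankton equation gives zooplankton = 8*stocking - 5.
Substituting into the clarity equation gives clarity = 36*stocking - 8.
Linear in stocking, so extremes are at the endpoints: stocking = -6 gives clarity = -224; stocking = 4 gives clarity = 136.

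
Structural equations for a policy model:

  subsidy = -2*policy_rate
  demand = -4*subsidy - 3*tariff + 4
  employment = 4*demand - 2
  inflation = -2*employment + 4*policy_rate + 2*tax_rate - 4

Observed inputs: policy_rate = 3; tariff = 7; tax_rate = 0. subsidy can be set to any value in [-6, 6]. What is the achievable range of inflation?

Intervening on subsidy fixes its value directly, overriding its dependence on policy_rate.
Substituting into the demand equation gives demand = -4*subsidy - 17.
This gives employment = -16*subsidy - 70.
This gives inflation = 32*subsidy + 148.
Linear in subsidy, so extremes are at the endpoints: subsidy = -6 gives inflation = -44; subsidy = 6 gives inflation = 340.

-44 to 340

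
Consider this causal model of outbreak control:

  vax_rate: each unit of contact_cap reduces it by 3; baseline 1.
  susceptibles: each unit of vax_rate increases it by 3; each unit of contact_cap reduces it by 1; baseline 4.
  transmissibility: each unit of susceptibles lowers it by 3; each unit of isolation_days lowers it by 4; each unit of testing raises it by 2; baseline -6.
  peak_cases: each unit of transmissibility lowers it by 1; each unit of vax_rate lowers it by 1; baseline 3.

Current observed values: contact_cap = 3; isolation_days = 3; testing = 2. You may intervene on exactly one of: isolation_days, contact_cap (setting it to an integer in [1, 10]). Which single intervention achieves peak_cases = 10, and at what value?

set contact_cap = 1

Intervening on isolation_days: peak_cases = 4*isolation_days - 56. Reaching 10 requires isolation_days = 33/2, not an integer.
Intervening on contact_cap: with other inputs at their observed values, peak_cases = -27*contact_cap + 37. Solving for 10 gives contact_cap = 1, within [1, 10].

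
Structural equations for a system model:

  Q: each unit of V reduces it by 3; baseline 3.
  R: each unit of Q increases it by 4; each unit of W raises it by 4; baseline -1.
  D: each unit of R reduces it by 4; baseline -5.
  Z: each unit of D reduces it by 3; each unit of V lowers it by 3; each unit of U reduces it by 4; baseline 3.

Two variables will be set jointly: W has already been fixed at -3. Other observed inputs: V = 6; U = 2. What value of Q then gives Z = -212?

Q = -1

With W held at -3:
Intervening on Q fixes its value directly, overriding its dependence on V.
Substituting into the R equation gives R = 4*Q - 13.
Substituting into the D equation gives D = -16*Q + 47.
Substituting into the Z equation gives Z = 48*Q - 164.
Solve 48*Q - 164 = -212: Q = (-212 + 164) / 48 = -1.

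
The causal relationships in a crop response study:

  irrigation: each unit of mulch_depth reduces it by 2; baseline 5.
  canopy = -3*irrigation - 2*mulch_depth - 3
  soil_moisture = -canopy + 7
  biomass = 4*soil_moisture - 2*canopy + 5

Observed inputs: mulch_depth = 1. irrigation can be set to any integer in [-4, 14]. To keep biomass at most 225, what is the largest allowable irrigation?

irrigation = 9

Intervening on irrigation fixes its value directly, overriding its dependence on mulch_depth.
Substituting into the canopy equation gives canopy = -3*irrigation - 5.
Substituting into the soil_moisture equation gives soil_moisture = 3*irrigation + 12.
Substituting into the biomass equation gives biomass = 18*irrigation + 63.
Require 18*irrigation + 63 ≤ 225, so irrigation ≤ 9.
The largest integer in [-4, 14] satisfying this is 9.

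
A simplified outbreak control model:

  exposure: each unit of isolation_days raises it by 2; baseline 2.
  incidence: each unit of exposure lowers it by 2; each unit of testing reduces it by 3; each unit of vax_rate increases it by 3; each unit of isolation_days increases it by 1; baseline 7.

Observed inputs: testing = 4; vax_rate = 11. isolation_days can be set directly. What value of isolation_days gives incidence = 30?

isolation_days = -2

Substituting into the incidence equation gives incidence = -3*isolation_days + 24.
Solve -3*isolation_days + 24 = 30: isolation_days = (30 - 24) / -3 = -2.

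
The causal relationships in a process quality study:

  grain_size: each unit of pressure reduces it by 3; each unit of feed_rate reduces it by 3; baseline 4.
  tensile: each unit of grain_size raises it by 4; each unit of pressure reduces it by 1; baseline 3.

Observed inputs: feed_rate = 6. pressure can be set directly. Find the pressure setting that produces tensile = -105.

pressure = 4

Substituting into the grain_size equation gives grain_size = -3*pressure - 14.
Substituting into the tensile equation gives tensile = -13*pressure - 53.
Solve -13*pressure - 53 = -105: pressure = (-105 + 53) / -13 = 4.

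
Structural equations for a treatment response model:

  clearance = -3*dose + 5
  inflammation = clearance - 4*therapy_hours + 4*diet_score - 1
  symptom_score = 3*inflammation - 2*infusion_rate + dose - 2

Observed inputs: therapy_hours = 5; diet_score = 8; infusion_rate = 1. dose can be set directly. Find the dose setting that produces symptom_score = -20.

Substituting into the inflammation equation gives inflammation = -3*dose + 16.
Substituting into the symptom_score equation gives symptom_score = -8*dose + 44.
Solve -8*dose + 44 = -20: dose = (-20 - 44) / -8 = 8.

dose = 8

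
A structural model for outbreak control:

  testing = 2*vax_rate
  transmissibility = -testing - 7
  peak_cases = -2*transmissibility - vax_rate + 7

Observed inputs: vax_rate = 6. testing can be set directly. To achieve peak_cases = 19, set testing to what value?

Intervening on testing fixes its value directly, overriding its dependence on vax_rate.
Substituting into the peak_cases equation gives peak_cases = 2*testing + 15.
Solve 2*testing + 15 = 19: testing = (19 - 15) / 2 = 2.

testing = 2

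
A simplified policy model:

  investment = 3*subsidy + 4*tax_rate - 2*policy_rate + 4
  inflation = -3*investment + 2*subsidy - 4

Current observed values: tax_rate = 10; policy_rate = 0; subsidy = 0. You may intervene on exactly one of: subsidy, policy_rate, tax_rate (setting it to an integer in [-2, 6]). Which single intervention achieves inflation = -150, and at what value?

set subsidy = 2

Intervening on subsidy: with other inputs at their observed values, inflation = -7*subsidy - 136. Solving for -150 gives subsidy = 2, within [-2, 6].
Intervening on policy_rate: inflation = 6*policy_rate - 136. Reaching -150 requires policy_rate = -7/3, not an integer.
Intervening on tax_rate: inflation = -12*tax_rate - 16. Reaching -150 requires tax_rate = 67/6, not an integer.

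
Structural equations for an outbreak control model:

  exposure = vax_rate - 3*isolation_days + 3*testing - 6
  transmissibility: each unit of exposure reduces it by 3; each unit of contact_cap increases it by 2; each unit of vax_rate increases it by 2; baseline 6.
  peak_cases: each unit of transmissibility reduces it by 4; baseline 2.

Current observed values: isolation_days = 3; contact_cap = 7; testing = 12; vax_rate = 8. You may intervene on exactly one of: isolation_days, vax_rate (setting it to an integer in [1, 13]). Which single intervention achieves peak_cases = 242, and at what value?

set isolation_days = 2

Intervening on isolation_days: with other inputs at their observed values, peak_cases = -36*isolation_days + 314. Solving for 242 gives isolation_days = 2, within [1, 13].
Intervening on vax_rate: peak_cases = 4*vax_rate + 174. Reaching 242 requires vax_rate = 17, outside [1, 13].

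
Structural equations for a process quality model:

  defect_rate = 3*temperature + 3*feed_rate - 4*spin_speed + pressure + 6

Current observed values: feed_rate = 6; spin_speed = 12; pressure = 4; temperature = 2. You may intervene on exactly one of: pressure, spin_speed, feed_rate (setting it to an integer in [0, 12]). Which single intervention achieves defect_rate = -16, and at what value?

Intervening on pressure: with other inputs at their observed values, defect_rate = pressure - 18. Solving for -16 gives pressure = 2, within [0, 12].
Intervening on spin_speed: defect_rate = -4*spin_speed + 34. Reaching -16 requires spin_speed = 25/2, not an integer.
Intervening on feed_rate: defect_rate = 3*feed_rate - 32. Reaching -16 requires feed_rate = 16/3, not an integer.

set pressure = 2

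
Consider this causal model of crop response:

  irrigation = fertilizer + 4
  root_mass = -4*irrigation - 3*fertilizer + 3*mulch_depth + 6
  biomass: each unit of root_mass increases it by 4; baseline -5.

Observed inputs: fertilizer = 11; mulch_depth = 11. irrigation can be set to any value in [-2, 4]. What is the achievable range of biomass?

Intervening on irrigation fixes its value directly, overriding its dependence on fertilizer.
Substituting into the root_mass equation gives root_mass = -4*irrigation + 6.
Substituting into the biomass equation gives biomass = -16*irrigation + 19.
Linear in irrigation, so extremes are at the endpoints: irrigation = -2 gives biomass = 51; irrigation = 4 gives biomass = -45.

-45 to 51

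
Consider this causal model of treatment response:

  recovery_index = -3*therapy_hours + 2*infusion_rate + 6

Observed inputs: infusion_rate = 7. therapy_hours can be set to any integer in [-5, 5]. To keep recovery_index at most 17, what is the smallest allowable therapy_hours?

Substituting into the recovery_index equation gives recovery_index = -3*therapy_hours + 20.
Require -3*therapy_hours + 20 ≤ 17, so therapy_hours ≥ 1.
The smallest integer in [-5, 5] satisfying this is 1.

therapy_hours = 1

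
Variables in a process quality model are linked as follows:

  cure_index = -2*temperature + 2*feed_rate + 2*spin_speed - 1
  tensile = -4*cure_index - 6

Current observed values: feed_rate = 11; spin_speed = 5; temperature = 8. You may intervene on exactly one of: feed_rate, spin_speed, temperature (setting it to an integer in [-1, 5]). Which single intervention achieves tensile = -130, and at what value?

set temperature = 0

Intervening on feed_rate: tensile = -8*feed_rate + 22. Reaching -130 requires feed_rate = 19, outside [-1, 5].
Intervening on spin_speed: tensile = -8*spin_speed - 26. Reaching -130 requires spin_speed = 13, outside [-1, 5].
Intervening on temperature: with other inputs at their observed values, tensile = 8*temperature - 130. Solving for -130 gives temperature = 0, within [-1, 5].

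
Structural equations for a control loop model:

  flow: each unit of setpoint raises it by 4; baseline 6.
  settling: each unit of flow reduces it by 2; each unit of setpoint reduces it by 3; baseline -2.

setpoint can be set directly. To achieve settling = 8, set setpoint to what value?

Substituting into the settling equation gives settling = -11*setpoint - 14.
Solve -11*setpoint - 14 = 8: setpoint = (8 + 14) / -11 = -2.

setpoint = -2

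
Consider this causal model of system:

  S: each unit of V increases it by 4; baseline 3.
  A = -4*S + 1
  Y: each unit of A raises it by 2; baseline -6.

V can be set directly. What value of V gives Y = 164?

V = -6

Substituting into the A equation gives A = -16*V - 11.
This gives Y = -32*V - 28.
Solve -32*V - 28 = 164: V = (164 + 28) / -32 = -6.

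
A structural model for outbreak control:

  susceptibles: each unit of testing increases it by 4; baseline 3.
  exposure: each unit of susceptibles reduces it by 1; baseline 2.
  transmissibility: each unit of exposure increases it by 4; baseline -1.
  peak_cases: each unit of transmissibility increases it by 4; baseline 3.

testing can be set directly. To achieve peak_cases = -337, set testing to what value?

testing = 5

Substituting into the exposure equation gives exposure = -4*testing - 1.
Substituting into the transmissibility equation gives transmissibility = -16*testing - 5.
So peak_cases = -64*testing - 17.
Solve -64*testing - 17 = -337: testing = (-337 + 17) / -64 = 5.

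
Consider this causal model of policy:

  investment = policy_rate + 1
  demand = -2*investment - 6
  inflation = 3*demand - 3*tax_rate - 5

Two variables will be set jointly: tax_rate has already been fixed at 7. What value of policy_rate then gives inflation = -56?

With tax_rate held at 7:
Substituting into the demand equation gives demand = -2*policy_rate - 8.
This gives inflation = -6*policy_rate - 50.
Solve -6*policy_rate - 50 = -56: policy_rate = (-56 + 50) / -6 = 1.

policy_rate = 1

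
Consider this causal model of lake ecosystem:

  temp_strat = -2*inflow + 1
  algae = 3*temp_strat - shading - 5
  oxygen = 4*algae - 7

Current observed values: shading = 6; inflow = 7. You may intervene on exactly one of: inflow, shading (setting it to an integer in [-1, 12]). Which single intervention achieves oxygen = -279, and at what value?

Intervening on inflow: with other inputs at their observed values, oxygen = -24*inflow - 39. Solving for -279 gives inflow = 10, within [-1, 12].
Intervening on shading: oxygen = -4*shading - 183. Reaching -279 requires shading = 24, outside [-1, 12].

set inflow = 10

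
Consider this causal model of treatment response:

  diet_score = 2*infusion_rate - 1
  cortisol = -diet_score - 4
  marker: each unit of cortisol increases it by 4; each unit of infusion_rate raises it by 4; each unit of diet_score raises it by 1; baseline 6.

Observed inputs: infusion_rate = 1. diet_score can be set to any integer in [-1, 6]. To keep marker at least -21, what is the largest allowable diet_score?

diet_score = 5

Intervening on diet_score fixes its value directly, overriding its dependence on infusion_rate.
Substituting into the marker equation gives marker = -3*diet_score - 6.
Require -3*diet_score - 6 ≥ -21, so diet_score ≤ 5.
The largest integer in [-1, 6] satisfying this is 5.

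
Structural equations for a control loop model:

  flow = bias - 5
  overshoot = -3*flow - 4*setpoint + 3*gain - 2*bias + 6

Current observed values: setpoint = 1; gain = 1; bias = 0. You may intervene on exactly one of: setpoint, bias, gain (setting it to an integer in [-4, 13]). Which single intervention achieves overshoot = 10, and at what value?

set bias = 2

Intervening on setpoint: overshoot = -4*setpoint + 24. Reaching 10 requires setpoint = 7/2, not an integer.
Intervening on bias: with other inputs at their observed values, overshoot = -5*bias + 20. Solving for 10 gives bias = 2, within [-4, 13].
Intervening on gain: overshoot = 3*gain + 17. Reaching 10 requires gain = -7/3, not an integer.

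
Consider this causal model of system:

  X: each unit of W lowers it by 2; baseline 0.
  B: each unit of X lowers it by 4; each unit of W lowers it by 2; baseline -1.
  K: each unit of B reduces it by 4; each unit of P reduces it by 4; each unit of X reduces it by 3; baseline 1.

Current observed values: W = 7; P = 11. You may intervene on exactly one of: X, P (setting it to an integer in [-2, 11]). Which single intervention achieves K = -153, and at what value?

set P = 8

Intervening on X: K = 13*X + 17. Reaching -153 requires X = -170/13, not an integer.
Intervening on P: with other inputs at their observed values, K = -4*P - 121. Solving for -153 gives P = 8, within [-2, 11].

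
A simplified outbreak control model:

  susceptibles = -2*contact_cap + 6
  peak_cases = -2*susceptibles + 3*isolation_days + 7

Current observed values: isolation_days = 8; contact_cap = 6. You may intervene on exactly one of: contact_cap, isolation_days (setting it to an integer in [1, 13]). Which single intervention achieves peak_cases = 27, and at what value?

set contact_cap = 2

Intervening on contact_cap: with other inputs at their observed values, peak_cases = 4*contact_cap + 19. Solving for 27 gives contact_cap = 2, within [1, 13].
Intervening on isolation_days: peak_cases = 3*isolation_days + 19. Reaching 27 requires isolation_days = 8/3, not an integer.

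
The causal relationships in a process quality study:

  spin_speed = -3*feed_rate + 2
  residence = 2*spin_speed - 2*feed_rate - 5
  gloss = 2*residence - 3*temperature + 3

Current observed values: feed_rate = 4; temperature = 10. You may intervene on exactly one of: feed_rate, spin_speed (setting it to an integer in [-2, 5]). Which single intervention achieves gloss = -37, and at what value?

set spin_speed = 4

Intervening on feed_rate: gloss = -16*feed_rate - 29. Reaching -37 requires feed_rate = 1/2, not an integer.
Intervening on spin_speed: with other inputs at their observed values, gloss = 4*spin_speed - 53. Solving for -37 gives spin_speed = 4, within [-2, 5].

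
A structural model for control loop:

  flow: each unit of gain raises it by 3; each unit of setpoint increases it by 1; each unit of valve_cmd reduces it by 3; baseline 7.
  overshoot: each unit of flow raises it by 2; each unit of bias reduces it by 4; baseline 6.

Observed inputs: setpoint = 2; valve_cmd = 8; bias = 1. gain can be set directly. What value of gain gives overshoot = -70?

Substituting into the flow equation gives flow = 3*gain - 15.
This gives overshoot = 6*gain - 28.
Solve 6*gain - 28 = -70: gain = (-70 + 28) / 6 = -7.

gain = -7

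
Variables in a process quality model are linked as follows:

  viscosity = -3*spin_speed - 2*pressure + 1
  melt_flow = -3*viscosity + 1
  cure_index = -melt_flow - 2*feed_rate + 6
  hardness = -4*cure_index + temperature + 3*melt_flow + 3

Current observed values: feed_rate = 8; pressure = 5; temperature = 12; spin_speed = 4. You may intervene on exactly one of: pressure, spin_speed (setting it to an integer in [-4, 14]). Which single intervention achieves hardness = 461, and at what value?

Intervening on pressure: with other inputs at their observed values, hardness = 42*pressure + 293. Solving for 461 gives pressure = 4, within [-4, 14].
Intervening on spin_speed: hardness = 63*spin_speed + 251. Reaching 461 requires spin_speed = 10/3, not an integer.

set pressure = 4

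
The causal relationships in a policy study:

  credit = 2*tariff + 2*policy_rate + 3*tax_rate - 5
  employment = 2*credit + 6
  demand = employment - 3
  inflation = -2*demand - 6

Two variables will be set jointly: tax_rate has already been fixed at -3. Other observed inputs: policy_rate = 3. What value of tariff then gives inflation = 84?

tariff = -8

With tax_rate held at -3:
Substituting into the credit equation gives credit = 2*tariff - 8.
employment becomes 4*tariff - 10.
Substituting into the demand equation gives demand = 4*tariff - 13.
Substituting into the inflation equation gives inflation = -8*tariff + 20.
Solve -8*tariff + 20 = 84: tariff = (84 - 20) / -8 = -8.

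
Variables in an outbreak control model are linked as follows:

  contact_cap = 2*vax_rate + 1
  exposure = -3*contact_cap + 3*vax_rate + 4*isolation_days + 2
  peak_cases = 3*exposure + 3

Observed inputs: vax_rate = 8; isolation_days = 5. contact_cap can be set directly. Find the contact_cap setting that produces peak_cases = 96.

contact_cap = 5

Intervening on contact_cap fixes its value directly, overriding its dependence on vax_rate.
Substituting into the exposure equation gives exposure = -3*contact_cap + 46.
Substituting into the peak_cases equation gives peak_cases = -9*contact_cap + 141.
Solve -9*contact_cap + 141 = 96: contact_cap = (96 - 141) / -9 = 5.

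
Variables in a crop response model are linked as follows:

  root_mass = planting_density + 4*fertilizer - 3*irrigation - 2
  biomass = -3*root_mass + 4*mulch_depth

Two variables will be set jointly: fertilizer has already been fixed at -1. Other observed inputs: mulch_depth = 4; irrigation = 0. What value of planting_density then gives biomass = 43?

With fertilizer held at -1:
Substituting into the root_mass equation gives root_mass = planting_density - 6.
So biomass = -3*planting_density + 34.
Solve -3*planting_density + 34 = 43: planting_density = (43 - 34) / -3 = -3.

planting_density = -3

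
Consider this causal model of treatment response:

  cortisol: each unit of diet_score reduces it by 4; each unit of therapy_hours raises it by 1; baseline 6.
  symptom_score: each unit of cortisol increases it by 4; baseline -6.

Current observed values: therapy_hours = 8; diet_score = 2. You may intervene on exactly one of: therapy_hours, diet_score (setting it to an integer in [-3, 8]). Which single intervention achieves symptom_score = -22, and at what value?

set therapy_hours = -2

Intervening on therapy_hours: with other inputs at their observed values, symptom_score = 4*therapy_hours - 14. Solving for -22 gives therapy_hours = -2, within [-3, 8].
Intervening on diet_score: symptom_score = -16*diet_score + 50. Reaching -22 requires diet_score = 9/2, not an integer.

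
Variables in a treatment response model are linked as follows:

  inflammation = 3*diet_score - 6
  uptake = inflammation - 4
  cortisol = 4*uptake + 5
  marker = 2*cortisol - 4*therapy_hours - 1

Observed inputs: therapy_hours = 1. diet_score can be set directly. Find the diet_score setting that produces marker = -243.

diet_score = -7

Substituting into the uptake equation gives uptake = 3*diet_score - 10.
Substituting into the cortisol equation gives cortisol = 12*diet_score - 35.
marker becomes 24*diet_score - 75.
Solve 24*diet_score - 75 = -243: diet_score = (-243 + 75) / 24 = -7.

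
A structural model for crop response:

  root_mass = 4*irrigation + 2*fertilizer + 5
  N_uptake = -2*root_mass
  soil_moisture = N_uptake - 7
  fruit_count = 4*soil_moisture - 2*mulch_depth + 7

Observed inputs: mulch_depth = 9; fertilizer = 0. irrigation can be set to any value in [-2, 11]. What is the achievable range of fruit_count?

-431 to -15

Substituting into the root_mass equation gives root_mass = 4*irrigation + 5.
Substituting into the N_uptake equation gives N_uptake = -8*irrigation - 10.
Substituting into the soil_moisture equation gives soil_moisture = -8*irrigation - 17.
Substituting into the fruit_count equation gives fruit_count = -32*irrigation - 79.
Linear in irrigation, so extremes are at the endpoints: irrigation = -2 gives fruit_count = -15; irrigation = 11 gives fruit_count = -431.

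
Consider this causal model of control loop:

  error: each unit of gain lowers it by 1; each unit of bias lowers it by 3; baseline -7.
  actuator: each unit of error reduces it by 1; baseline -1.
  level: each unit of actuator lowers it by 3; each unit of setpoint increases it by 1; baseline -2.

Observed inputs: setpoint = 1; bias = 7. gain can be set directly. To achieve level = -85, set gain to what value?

gain = 1

Substituting into the error equation gives error = -gain - 28.
actuator becomes gain + 27.
Substituting into the level equation gives level = -3*gain - 82.
Solve -3*gain - 82 = -85: gain = (-85 + 82) / -3 = 1.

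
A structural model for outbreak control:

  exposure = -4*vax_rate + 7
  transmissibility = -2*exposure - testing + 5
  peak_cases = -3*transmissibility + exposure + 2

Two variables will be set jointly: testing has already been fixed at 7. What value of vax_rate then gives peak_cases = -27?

With testing held at 7:
Substituting into the transmissibility equation gives transmissibility = 8*vax_rate - 16.
peak_cases becomes -28*vax_rate + 57.
Solve -28*vax_rate + 57 = -27: vax_rate = (-27 - 57) / -28 = 3.

vax_rate = 3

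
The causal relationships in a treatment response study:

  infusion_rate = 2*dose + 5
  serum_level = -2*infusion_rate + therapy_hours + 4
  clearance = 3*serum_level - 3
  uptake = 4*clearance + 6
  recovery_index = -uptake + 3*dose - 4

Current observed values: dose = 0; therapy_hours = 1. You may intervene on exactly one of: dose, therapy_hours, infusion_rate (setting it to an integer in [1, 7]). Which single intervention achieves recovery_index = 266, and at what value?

Intervening on dose: with other inputs at their observed values, recovery_index = 51*dose + 62. Solving for 266 gives dose = 4, within [1, 7].
Intervening on therapy_hours: recovery_index = -12*therapy_hours + 74. Reaching 266 requires therapy_hours = -16, outside [1, 7].
Intervening on infusion_rate: recovery_index = 24*infusion_rate - 58. Reaching 266 requires infusion_rate = 27/2, not an integer.

set dose = 4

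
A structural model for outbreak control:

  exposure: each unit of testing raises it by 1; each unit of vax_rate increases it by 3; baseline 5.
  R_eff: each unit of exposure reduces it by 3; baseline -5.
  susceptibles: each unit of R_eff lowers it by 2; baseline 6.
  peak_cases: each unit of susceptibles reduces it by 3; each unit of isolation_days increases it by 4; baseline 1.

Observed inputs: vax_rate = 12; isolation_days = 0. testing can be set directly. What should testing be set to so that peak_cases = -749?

Substituting into the exposure equation gives exposure = testing + 41.
This gives R_eff = -3*testing - 128.
susceptibles becomes 6*testing + 262.
Substituting into the peak_cases equation gives peak_cases = -18*testing - 785.
Solve -18*testing - 785 = -749: testing = (-749 + 785) / -18 = -2.

testing = -2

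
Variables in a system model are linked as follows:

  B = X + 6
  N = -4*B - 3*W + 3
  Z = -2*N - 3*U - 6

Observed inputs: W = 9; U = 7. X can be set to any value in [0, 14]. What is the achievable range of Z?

Substituting into the N equation gives N = -4*X - 48.
So Z = 8*X + 69.
Linear in X, so extremes are at the endpoints: X = 0 gives Z = 69; X = 14 gives Z = 181.

69 to 181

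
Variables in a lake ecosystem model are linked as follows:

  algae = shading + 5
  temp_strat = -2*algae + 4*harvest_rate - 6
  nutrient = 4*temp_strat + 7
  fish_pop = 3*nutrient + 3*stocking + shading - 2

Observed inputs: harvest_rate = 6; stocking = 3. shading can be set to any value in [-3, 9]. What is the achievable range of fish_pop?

-83 to 193

Substituting into the temp_strat equation gives temp_strat = -2*shading + 8.
Substituting into the nutrient equation gives nutrient = -8*shading + 39.
fish_pop becomes -23*shading + 124.
Linear in shading, so extremes are at the endpoints: shading = -3 gives fish_pop = 193; shading = 9 gives fish_pop = -83.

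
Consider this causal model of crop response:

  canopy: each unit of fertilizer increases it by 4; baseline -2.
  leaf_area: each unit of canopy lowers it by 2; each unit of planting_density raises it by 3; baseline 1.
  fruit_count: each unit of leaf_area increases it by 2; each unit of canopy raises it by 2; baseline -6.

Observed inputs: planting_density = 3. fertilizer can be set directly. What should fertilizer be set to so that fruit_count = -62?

fertilizer = 10

Substituting into the leaf_area equation gives leaf_area = -8*fertilizer + 14.
So fruit_count = -8*fertilizer + 18.
Solve -8*fertilizer + 18 = -62: fertilizer = (-62 - 18) / -8 = 10.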